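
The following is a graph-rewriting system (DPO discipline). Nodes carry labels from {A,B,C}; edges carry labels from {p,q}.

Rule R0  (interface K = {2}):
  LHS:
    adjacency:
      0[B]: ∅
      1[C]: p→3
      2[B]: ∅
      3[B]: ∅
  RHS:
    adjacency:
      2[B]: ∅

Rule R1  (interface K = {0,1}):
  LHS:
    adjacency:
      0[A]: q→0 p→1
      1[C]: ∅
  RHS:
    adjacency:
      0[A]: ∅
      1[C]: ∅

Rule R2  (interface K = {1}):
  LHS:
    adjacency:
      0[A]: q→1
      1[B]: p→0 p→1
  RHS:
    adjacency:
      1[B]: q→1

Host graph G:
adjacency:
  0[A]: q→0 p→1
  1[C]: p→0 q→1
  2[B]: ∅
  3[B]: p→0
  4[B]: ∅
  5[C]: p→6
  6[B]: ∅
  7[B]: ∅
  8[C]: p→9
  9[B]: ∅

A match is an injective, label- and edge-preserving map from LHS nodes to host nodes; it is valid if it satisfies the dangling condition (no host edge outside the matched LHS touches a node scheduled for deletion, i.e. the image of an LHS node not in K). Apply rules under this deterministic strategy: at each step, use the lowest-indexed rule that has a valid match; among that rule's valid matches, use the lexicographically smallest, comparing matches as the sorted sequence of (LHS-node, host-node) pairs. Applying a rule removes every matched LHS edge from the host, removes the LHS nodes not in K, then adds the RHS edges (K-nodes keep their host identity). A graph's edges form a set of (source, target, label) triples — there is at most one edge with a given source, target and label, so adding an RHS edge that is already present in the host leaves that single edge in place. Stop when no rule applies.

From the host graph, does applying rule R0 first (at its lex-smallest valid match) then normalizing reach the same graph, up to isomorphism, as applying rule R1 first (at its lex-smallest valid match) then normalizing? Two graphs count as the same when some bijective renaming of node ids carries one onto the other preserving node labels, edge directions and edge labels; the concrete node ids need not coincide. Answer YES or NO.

Answer: YES

Rewrite trace:
branch R0-first: apply at {0↦2, 1↦5, 2↦3, 3↦6} → |E|=6, then 2 more step(s) → NF |V|=4 |E|=3 V={0:A, 1:C, 3:B, 7:B} E=1-p->0 1-q->1 3-p->0
branch R1-first: apply at {0↦0, 1↦1} → |E|=5, then 2 more step(s) → NF |V|=4 |E|=3 V={0:A, 1:C, 3:B, 7:B} E=1-p->0 1-q->1 3-p->0
graphs isomorphic (equal up to label-preserving node renaming)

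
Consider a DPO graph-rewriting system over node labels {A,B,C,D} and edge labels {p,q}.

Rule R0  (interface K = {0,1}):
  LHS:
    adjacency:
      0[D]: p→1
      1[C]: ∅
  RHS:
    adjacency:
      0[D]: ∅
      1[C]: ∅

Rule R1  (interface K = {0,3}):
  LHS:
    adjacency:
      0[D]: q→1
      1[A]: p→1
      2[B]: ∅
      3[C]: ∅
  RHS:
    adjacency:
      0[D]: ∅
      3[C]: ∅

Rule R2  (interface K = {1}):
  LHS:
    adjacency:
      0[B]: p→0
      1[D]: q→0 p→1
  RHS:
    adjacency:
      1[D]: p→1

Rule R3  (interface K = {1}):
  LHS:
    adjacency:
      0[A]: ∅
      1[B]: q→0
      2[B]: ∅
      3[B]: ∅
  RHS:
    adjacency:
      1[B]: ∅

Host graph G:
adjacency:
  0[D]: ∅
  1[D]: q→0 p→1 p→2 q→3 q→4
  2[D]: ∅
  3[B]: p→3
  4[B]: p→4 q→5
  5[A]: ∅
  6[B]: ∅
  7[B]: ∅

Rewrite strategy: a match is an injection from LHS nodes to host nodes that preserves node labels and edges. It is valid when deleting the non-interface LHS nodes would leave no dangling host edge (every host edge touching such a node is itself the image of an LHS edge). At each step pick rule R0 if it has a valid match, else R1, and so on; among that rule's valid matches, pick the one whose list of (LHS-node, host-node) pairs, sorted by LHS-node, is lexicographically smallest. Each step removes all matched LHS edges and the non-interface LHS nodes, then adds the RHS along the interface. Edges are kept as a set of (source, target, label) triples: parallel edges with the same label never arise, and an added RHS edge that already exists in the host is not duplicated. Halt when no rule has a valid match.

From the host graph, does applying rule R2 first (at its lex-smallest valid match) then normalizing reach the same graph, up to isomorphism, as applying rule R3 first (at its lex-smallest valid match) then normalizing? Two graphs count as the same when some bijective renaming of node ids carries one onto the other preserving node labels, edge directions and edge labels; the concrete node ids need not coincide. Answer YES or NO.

branch R2-first: apply at {0↦3, 1↦1} → |E|=6, then 2 more step(s) → NF |V|=3 |E|=3 V={0:D, 1:D, 2:D} E=1-q->0 1-p->1 1-p->2
branch R3-first: apply at {0↦5, 1↦4, 2↦6, 3↦7} → |E|=7, then 2 more step(s) → NF |V|=3 |E|=3 V={0:D, 1:D, 2:D} E=1-q->0 1-p->1 1-p->2
graphs isomorphic (equal up to label-preserving node renaming)

Answer: YES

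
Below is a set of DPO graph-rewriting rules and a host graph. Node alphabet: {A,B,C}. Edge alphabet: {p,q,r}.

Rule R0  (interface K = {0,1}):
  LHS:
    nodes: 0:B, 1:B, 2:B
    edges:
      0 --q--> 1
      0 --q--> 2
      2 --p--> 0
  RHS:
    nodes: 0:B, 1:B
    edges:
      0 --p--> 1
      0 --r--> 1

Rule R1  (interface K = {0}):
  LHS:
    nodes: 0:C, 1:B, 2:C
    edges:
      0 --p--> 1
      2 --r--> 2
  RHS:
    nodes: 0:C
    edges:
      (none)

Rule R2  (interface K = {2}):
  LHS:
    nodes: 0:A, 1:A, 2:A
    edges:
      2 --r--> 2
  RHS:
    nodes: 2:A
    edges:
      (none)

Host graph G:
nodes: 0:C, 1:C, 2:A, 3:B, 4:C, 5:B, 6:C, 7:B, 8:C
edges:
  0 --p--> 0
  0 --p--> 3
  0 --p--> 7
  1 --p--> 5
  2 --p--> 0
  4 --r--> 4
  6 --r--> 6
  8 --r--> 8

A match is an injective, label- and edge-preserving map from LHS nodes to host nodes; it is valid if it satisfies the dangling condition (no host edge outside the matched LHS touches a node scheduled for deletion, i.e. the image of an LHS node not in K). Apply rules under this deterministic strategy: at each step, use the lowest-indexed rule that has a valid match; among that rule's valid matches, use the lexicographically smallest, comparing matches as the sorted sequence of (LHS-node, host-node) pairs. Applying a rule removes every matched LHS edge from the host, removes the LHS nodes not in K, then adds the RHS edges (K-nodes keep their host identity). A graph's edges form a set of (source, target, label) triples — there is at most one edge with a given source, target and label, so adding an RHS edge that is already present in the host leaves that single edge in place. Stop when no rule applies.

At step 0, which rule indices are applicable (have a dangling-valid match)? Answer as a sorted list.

R0: no valid match — LHS pattern not found
R1: 9 valid matches — {0↦0, 1↦3, 2↦4}, {0↦0, 1↦3, 2↦6}, {0↦0, 1↦3, 2↦8} (+6 more)
R2: no valid match — LHS pattern not found

Answer: [R1]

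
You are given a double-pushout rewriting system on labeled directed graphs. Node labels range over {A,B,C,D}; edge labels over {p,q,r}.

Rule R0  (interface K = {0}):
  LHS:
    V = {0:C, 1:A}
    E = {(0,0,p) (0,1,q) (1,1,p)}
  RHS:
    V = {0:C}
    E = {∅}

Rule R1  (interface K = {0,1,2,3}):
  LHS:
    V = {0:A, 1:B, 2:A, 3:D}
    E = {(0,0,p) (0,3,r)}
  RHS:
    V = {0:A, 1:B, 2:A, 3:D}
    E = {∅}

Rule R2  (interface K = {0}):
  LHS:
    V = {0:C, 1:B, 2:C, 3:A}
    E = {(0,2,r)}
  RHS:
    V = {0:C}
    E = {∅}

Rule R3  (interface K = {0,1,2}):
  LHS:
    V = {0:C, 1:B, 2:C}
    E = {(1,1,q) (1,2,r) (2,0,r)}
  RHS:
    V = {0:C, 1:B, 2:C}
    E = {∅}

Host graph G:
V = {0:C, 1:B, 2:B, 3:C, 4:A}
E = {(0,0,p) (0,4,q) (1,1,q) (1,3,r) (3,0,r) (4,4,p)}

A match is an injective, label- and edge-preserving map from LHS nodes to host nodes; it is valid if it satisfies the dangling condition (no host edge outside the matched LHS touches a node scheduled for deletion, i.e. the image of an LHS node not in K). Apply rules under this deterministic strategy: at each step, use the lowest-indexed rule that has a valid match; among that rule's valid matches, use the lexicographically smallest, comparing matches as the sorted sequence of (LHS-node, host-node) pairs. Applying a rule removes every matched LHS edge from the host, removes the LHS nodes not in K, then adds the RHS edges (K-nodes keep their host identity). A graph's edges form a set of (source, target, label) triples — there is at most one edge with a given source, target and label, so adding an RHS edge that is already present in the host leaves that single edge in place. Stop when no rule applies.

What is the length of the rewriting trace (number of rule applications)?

start.  V:5 E:6  edges: 0-p->0 0-q->4 1-q->1 1-r->3 3-r->0 4-p->4
1. fire R0 via {0↦0, 1↦4}  →  V:4 E:3  edges: 1-q->1 1-r->3 3-r->0
2. fire R3 via {0↦0, 1↦1, 2↦3}  →  V:4 E:0  edges: ∅
final graph: no rule applies after step 2

Answer: 2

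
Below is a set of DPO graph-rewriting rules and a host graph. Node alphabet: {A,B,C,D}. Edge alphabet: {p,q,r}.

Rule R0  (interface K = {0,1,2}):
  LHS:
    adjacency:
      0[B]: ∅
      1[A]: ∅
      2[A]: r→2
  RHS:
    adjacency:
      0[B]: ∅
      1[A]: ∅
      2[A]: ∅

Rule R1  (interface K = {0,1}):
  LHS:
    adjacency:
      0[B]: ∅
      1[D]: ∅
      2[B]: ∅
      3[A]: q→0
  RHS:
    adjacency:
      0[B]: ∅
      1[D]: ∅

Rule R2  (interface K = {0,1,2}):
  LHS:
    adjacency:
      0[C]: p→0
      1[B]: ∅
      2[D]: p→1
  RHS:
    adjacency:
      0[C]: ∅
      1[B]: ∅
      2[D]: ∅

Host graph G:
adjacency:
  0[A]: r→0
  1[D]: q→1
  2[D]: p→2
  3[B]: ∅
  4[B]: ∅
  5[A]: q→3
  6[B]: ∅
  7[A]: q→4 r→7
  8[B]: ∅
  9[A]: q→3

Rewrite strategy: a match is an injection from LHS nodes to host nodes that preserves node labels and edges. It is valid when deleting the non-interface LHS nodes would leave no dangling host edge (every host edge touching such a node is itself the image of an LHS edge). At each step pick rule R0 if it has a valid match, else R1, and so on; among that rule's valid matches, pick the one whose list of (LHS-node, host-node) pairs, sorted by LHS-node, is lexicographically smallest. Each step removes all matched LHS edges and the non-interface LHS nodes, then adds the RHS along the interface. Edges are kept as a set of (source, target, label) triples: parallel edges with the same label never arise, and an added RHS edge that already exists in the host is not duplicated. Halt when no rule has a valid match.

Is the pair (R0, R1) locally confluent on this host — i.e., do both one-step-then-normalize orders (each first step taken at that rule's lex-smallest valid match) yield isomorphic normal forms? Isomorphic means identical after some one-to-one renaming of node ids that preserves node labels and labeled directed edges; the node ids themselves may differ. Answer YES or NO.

branch R0-first: apply at {0↦3, 1↦0, 2↦7} → |E|=6, then 4 more step(s) → NF |V|=4 |E|=2 V={0:A, 1:D, 2:D, 4:B} E=1-q->1 2-p->2
branch R1-first: apply at {0↦3, 1↦1, 2↦6, 3↦5} → |E|=6, then 4 more step(s) → NF |V|=4 |E|=2 V={0:A, 1:D, 2:D, 4:B} E=1-q->1 2-p->2
graphs isomorphic (equal up to label-preserving node renaming)

Answer: YES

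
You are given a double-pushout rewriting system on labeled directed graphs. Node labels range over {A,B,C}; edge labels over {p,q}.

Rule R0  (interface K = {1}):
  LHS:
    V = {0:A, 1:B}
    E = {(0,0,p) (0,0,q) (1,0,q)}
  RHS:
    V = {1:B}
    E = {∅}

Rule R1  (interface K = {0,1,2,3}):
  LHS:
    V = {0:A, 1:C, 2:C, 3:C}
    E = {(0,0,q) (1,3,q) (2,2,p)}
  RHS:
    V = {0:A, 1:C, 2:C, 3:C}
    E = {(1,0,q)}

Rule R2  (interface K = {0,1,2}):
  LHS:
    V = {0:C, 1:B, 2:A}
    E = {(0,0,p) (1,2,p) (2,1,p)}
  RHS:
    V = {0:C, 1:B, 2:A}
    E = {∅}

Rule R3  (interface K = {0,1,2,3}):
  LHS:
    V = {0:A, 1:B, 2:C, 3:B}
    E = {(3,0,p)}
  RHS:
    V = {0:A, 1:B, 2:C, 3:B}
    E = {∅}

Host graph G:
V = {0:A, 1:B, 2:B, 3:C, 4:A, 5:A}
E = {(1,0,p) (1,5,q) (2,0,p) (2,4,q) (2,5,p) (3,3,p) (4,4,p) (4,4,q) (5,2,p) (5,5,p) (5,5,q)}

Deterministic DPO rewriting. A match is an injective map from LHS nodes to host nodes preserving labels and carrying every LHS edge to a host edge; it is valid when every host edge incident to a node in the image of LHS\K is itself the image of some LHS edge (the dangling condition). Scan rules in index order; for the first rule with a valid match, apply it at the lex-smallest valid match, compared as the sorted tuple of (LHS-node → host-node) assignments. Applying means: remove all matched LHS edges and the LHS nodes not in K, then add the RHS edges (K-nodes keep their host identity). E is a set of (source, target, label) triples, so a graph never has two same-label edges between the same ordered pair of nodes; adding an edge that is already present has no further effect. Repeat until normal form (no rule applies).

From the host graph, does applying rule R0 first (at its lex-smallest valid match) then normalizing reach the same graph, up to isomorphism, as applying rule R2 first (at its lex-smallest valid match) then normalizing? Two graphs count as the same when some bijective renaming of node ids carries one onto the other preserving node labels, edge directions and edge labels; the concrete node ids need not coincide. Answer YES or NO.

branch R0-first: apply at {0↦4, 1↦2} → |E|=8, then 4 more step(s) → NF |V|=4 |E|=0 V={0:A, 1:B, 2:B, 3:C} E=∅
branch R2-first: apply at {0↦3, 1↦2, 2↦5} → |E|=8, then 4 more step(s) → NF |V|=4 |E|=0 V={0:A, 1:B, 2:B, 3:C} E=∅
graphs isomorphic (equal up to label-preserving node renaming)

Answer: YES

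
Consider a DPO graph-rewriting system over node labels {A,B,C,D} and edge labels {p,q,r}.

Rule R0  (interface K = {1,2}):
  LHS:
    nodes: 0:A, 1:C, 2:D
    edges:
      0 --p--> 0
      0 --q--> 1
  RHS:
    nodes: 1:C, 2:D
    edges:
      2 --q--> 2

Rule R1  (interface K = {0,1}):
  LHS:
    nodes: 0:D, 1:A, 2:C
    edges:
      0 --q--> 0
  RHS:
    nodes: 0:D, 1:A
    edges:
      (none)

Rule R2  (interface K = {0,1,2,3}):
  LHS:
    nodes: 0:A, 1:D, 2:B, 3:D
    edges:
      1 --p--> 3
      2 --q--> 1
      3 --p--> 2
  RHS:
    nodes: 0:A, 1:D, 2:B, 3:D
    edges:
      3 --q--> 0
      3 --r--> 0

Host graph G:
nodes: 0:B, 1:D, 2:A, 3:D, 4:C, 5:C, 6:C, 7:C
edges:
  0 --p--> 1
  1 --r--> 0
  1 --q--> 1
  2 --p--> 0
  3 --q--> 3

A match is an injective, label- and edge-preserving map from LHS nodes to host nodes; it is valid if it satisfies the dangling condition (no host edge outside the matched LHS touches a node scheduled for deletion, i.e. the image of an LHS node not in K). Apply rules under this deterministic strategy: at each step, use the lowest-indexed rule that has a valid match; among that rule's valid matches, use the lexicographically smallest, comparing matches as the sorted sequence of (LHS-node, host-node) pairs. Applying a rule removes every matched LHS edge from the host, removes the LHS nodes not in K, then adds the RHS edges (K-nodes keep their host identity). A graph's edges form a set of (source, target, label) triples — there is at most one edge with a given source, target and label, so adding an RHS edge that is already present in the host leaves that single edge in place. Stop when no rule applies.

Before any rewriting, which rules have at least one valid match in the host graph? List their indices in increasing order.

Answer: [R1]

Steps:
R0: no valid match — LHS pattern not found
R1: 8 valid matches — {0↦1, 1↦2, 2↦4}, {0↦1, 1↦2, 2↦5}, {0↦1, 1↦2, 2↦6} (+5 more)
R2: no valid match — LHS pattern not found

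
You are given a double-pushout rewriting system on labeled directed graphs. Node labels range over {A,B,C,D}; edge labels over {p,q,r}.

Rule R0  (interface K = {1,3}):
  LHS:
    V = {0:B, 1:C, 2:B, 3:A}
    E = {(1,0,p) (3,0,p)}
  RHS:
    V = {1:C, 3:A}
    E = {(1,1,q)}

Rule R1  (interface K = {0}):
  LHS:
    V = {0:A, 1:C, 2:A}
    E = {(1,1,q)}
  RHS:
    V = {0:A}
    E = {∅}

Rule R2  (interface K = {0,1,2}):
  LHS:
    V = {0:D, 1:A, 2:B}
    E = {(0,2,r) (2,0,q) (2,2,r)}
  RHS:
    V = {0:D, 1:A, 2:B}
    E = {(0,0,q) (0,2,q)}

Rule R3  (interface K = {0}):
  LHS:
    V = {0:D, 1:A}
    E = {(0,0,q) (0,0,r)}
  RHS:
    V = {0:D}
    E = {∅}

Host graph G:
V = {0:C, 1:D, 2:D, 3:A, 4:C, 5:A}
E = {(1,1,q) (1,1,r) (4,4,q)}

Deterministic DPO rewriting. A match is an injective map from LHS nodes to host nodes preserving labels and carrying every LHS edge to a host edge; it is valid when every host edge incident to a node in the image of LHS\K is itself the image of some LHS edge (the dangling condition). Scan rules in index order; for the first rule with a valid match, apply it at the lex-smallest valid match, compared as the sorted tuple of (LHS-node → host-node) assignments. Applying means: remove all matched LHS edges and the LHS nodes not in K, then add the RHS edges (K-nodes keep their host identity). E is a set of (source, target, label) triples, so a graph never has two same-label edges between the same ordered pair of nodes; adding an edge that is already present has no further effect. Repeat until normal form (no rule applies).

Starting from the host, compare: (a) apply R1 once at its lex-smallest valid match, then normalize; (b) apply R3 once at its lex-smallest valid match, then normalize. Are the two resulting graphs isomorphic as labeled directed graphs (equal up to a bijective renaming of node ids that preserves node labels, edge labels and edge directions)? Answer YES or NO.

branch R1-first: apply at {0↦3, 1↦4, 2↦5} → |E|=2, then 1 more step(s) → NF |V|=3 |E|=0 V={0:C, 1:D, 2:D} E=∅
branch R3-first: apply at {0↦1, 1↦3} → |E|=1, then 0 more step(s) → NF |V|=5 |E|=1 V={0:C, 1:D, 2:D, 4:C, 5:A} E=4-q->4
graphs not isomorphic

Answer: NO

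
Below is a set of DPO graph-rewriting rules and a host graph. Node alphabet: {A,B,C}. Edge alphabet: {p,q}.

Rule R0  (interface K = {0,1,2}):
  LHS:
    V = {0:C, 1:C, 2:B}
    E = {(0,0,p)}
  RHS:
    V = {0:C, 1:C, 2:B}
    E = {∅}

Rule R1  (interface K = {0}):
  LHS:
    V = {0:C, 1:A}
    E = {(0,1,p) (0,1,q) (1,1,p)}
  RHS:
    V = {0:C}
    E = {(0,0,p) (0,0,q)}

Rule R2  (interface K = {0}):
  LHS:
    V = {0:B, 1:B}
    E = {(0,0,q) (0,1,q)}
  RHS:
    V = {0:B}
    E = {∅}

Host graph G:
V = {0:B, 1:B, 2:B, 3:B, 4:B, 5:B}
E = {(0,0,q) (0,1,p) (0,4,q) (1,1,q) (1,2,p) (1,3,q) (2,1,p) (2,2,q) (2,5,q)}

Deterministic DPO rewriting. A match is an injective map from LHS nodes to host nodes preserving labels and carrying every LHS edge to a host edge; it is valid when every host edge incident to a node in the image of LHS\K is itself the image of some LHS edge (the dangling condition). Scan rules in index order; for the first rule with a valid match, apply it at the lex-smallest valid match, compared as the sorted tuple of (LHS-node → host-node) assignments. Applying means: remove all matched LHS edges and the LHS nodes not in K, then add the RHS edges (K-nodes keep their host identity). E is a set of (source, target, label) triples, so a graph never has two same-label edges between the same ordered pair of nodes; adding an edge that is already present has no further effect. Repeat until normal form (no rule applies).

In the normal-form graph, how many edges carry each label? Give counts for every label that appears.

Answer: p:3

Derivation:
initial: |V|=6 |E|=9  E = 0-q->0 0-p->1 0-q->4 1-q->1 1-p->2 1-q->3 2-p->1 2-q->2 2-q->5
step 1: apply R2 at {0↦0, 1↦4}  → |V|=5 |E|=7  E = 0-p->1 1-q->1 1-p->2 1-q->3 2-p->1 2-q->2 2-q->5
step 2: apply R2 at {0↦1, 1↦3}  → |V|=4 |E|=5  E = 0-p->1 1-p->2 2-p->1 2-q->2 2-q->5
step 3: apply R2 at {0↦2, 1↦5}  → |V|=3 |E|=3  E = 0-p->1 1-p->2 2-p->1
normal form: no rule applies after step 3
NF edges: [(0, 1, 'p'), (1, 2, 'p'), (2, 1, 'p')]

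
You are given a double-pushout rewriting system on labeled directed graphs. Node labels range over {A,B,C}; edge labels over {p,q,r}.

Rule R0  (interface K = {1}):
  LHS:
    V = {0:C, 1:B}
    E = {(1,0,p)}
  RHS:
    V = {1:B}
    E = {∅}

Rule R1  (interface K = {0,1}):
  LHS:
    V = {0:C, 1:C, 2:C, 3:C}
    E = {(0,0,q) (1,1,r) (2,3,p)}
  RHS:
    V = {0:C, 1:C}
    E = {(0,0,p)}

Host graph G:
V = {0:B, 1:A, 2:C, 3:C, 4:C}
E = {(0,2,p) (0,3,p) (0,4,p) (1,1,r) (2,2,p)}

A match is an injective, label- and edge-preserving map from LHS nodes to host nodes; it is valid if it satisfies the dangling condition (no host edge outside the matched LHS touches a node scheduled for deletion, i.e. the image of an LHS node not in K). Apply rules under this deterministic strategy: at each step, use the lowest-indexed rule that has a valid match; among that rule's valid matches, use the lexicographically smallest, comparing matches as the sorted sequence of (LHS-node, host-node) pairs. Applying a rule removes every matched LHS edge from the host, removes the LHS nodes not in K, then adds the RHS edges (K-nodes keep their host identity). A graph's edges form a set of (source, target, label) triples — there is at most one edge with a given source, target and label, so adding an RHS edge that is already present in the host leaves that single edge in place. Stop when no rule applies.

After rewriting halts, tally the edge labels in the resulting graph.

Answer: p:2 r:1

Steps:
start.  V:5 E:5  edges: 0-p->2 0-p->3 0-p->4 1-r->1 2-p->2
1. fire R0 via {0↦3, 1↦0}  →  V:4 E:4  edges: 0-p->2 0-p->4 1-r->1 2-p->2
2. fire R0 via {0↦4, 1↦0}  →  V:3 E:3  edges: 0-p->2 1-r->1 2-p->2
halt: no rule applies after step 2
NF edges: [(0, 2, 'p'), (1, 1, 'r'), (2, 2, 'p')]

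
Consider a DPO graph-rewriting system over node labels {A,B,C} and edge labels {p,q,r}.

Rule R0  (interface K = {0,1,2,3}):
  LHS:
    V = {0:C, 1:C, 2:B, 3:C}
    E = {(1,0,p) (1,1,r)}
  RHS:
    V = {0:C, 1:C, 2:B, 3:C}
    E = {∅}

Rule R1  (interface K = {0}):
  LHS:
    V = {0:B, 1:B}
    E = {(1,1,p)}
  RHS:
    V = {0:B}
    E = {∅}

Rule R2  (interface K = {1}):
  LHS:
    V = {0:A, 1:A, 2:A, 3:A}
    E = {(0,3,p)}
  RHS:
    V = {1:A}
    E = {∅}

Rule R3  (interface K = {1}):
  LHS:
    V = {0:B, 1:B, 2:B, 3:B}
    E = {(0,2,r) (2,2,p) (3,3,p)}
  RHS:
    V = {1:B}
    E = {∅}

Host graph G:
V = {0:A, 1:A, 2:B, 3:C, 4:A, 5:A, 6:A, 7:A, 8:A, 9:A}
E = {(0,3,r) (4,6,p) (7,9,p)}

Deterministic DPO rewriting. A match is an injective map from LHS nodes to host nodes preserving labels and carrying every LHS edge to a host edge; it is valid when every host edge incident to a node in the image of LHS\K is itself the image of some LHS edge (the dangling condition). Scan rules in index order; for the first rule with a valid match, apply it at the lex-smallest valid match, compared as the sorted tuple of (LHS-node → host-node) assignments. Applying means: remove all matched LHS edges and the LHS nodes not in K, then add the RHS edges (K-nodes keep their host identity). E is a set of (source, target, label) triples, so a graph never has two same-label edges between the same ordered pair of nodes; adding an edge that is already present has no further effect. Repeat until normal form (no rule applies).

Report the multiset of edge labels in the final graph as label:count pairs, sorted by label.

Answer: r:1

Rewrite trace:
[0] host  ⇒  10 nodes, 3 edges  {0-r->3 4-p->6 7-p->9}
[1] R2 @ {0↦4, 1↦0, 2↦1, 3↦6}  ⇒  7 nodes, 2 edges  {0-r->3 7-p->9}
[2] R2 @ {0↦7, 1↦0, 2↦5, 3↦9}  ⇒  4 nodes, 1 edges  {0-r->3}
normal form: no rule applies after step 2
NF edges: [(0, 3, 'r')]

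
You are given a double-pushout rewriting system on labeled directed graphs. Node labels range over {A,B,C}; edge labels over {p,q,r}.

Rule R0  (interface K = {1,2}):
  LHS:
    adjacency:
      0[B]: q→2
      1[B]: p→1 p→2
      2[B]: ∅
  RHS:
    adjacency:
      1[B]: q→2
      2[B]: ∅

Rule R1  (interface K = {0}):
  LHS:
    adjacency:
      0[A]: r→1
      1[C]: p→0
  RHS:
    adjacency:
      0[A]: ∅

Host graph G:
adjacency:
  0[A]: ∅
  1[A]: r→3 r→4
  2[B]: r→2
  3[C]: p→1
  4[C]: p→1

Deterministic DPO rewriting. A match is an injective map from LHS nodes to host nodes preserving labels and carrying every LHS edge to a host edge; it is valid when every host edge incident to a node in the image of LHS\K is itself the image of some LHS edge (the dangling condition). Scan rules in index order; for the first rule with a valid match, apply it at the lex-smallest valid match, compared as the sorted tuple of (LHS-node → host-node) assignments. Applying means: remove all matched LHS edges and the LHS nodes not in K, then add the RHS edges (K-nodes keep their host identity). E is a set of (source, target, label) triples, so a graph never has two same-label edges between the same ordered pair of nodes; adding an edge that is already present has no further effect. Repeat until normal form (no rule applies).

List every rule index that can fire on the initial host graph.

R0: no valid match — LHS pattern not found
R1: 2 valid matches — {0↦1, 1↦3}, {0↦1, 1↦4}

Answer: [R1]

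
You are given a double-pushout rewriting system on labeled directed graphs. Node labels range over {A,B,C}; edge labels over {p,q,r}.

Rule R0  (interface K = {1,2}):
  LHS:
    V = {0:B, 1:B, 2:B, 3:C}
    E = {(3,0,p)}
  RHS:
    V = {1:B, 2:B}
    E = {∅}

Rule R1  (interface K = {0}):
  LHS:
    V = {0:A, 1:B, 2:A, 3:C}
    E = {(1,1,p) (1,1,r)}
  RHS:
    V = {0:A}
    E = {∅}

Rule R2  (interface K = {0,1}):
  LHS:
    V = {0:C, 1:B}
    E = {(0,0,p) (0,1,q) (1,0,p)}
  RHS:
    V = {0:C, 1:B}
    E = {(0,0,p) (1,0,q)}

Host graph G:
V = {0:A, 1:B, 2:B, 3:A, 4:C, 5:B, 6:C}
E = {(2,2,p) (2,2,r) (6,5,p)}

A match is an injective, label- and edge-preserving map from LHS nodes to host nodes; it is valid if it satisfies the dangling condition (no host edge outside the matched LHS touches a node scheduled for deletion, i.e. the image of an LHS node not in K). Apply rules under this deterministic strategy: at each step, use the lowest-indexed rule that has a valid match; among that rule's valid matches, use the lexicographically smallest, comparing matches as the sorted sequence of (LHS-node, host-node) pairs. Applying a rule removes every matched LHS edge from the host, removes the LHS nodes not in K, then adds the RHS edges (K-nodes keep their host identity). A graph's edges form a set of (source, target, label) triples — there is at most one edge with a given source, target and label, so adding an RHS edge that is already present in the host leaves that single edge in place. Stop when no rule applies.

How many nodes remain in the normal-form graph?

Answer: 2

Steps:
initial: |V|=7 |E|=3  E = 2-p->2 2-r->2 6-p->5
step 1: apply R0 at {0↦5, 1↦1, 2↦2, 3↦6}  → |V|=5 |E|=2  E = 2-p->2 2-r->2
step 2: apply R1 at {0↦0, 1↦2, 2↦3, 3↦4}  → |V|=2 |E|=0  E = ∅
halt: no rule applies after step 2
NF nodes: {0:A, 1:B}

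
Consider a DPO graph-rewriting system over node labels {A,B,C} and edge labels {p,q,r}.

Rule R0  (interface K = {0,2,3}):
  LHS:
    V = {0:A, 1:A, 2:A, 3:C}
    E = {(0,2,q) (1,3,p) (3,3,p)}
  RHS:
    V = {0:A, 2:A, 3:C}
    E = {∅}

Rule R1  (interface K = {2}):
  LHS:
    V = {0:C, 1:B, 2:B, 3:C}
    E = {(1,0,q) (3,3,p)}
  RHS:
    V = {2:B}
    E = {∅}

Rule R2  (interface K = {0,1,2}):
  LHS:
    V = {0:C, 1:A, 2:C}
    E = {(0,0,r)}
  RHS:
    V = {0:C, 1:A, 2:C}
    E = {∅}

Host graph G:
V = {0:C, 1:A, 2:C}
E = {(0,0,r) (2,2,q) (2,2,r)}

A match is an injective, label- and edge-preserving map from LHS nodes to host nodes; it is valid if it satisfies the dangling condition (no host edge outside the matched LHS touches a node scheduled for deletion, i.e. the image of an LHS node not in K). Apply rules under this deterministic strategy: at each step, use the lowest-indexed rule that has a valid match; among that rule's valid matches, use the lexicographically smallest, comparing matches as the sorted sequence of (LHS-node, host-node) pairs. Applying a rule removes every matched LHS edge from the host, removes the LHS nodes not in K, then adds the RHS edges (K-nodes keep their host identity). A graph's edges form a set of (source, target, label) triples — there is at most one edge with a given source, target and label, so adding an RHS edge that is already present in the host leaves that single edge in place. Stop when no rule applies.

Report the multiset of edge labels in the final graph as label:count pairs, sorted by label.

[0] host  ⇒  3 nodes, 3 edges  {0-r->0 2-q->2 2-r->2}
[1] R2 @ {0↦0, 1↦1, 2↦2}  ⇒  3 nodes, 2 edges  {2-q->2 2-r->2}
[2] R2 @ {0↦2, 1↦1, 2↦0}  ⇒  3 nodes, 1 edges  {2-q->2}
final graph: no rule applies after step 2
NF edges: [(2, 2, 'q')]

Answer: q:1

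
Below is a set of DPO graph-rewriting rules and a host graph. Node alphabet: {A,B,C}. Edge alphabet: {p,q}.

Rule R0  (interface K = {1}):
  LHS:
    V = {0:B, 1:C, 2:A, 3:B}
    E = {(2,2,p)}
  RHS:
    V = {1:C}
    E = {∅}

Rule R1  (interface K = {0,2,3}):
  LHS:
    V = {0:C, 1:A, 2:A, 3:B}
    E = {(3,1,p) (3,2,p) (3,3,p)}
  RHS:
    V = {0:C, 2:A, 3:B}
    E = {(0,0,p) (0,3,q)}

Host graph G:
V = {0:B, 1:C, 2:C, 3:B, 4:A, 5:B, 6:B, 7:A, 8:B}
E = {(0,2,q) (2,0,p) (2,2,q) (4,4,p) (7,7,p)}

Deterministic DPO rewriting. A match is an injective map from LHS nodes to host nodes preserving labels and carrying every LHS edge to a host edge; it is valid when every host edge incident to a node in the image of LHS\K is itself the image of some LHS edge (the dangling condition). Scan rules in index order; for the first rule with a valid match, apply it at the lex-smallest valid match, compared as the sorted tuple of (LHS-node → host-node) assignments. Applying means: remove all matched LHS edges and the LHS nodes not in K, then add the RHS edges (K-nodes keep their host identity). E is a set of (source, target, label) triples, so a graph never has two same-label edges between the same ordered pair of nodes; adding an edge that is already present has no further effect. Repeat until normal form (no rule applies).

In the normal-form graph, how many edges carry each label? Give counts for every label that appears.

Answer: p:1 q:2

Rewrite trace:
initial: |V|=9 |E|=5  E = 0-q->2 2-p->0 2-q->2 4-p->4 7-p->7
step 1: apply R0 at {0↦3, 1↦1, 2↦4, 3↦5}  → |V|=6 |E|=4  E = 0-q->2 2-p->0 2-q->2 7-p->7
step 2: apply R0 at {0↦6, 1↦1, 2↦7, 3↦8}  → |V|=3 |E|=3  E = 0-q->2 2-p->0 2-q->2
normal form: no rule applies after step 2
NF edges: [(0, 2, 'q'), (2, 0, 'p'), (2, 2, 'q')]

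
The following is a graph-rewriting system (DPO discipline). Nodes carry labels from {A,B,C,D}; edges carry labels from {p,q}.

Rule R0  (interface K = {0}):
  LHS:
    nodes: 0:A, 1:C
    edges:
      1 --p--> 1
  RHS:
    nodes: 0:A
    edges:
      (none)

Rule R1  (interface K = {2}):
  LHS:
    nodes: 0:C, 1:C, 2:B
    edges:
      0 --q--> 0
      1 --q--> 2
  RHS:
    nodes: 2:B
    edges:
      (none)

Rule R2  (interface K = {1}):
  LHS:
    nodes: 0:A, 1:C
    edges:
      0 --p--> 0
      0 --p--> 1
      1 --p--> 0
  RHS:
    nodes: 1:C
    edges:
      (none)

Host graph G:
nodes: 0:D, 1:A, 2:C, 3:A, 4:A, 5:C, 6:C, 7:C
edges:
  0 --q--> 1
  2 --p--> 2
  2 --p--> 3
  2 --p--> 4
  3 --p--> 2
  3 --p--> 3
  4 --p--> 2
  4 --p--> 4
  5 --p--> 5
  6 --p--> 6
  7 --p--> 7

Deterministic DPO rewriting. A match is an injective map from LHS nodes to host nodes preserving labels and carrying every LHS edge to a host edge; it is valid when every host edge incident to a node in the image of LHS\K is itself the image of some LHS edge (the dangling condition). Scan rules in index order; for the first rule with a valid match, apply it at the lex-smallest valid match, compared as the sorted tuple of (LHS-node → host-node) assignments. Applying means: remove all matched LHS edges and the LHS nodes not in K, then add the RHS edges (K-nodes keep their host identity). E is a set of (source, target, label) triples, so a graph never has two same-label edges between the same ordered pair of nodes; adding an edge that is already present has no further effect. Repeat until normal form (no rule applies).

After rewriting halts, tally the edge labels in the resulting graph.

initial: |V|=8 |E|=11  E = 0-q->1 2-p->2 2-p->3 2-p->4 3-p->2 3-p->3 4-p->2 4-p->4 5-p->5 6-p->6 7-p->7
step 1: apply R0 at {0↦1, 1↦5}  → |V|=7 |E|=10  E = 0-q->1 2-p->2 2-p->3 2-p->4 3-p->2 3-p->3 4-p->2 4-p->4 6-p->6 7-p->7
step 2: apply R0 at {0↦1, 1↦6}  → |V|=6 |E|=9  E = 0-q->1 2-p->2 2-p->3 2-p->4 3-p->2 3-p->3 4-p->2 4-p->4 7-p->7
step 3: apply R0 at {0↦1, 1↦7}  → |V|=5 |E|=8  E = 0-q->1 2-p->2 2-p->3 2-p->4 3-p->2 3-p->3 4-p->2 4-p->4
step 4: apply R2 at {0↦3, 1↦2}  → |V|=4 |E|=5  E = 0-q->1 2-p->2 2-p->4 4-p->2 4-p->4
step 5: apply R2 at {0↦4, 1↦2}  → |V|=3 |E|=2  E = 0-q->1 2-p->2
step 6: apply R0 at {0↦1, 1↦2}  → |V|=2 |E|=1  E = 0-q->1
normal form: no rule applies after step 6
NF edges: [(0, 1, 'q')]

Answer: q:1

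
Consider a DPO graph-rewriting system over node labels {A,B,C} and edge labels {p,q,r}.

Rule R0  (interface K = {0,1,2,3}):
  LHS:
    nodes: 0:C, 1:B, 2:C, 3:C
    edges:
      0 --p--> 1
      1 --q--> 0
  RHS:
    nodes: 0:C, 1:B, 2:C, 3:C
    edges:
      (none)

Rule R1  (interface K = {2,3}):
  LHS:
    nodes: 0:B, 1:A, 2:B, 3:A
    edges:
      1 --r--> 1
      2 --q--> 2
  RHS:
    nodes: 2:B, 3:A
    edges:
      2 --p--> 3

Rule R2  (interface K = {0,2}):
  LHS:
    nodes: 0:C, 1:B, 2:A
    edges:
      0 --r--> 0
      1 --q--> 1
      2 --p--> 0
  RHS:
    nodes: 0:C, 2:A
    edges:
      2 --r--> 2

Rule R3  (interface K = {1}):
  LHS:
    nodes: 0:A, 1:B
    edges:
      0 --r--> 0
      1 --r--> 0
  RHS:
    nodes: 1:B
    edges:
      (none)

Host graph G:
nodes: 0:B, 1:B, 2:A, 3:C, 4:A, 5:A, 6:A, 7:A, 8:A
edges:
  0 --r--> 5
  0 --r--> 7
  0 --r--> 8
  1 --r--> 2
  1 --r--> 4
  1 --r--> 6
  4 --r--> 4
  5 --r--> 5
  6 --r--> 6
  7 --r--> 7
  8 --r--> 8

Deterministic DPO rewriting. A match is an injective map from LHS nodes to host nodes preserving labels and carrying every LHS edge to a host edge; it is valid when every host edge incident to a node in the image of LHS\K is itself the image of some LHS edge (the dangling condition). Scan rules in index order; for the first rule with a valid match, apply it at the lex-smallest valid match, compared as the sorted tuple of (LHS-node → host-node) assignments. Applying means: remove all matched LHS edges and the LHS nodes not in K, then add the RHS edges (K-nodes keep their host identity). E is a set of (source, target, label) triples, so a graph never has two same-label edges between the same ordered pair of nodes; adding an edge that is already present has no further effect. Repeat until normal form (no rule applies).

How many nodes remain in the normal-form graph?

start.  V:9 E:11  edges: 0-r->5 0-r->7 0-r->8 1-r->2 1-r->4 1-r->6 4-r->4 5-r->5 6-r->6 7-r->7 8-r->8
1. fire R3 via {0↦4, 1↦1}  →  V:8 E:9  edges: 0-r->5 0-r->7 0-r->8 1-r->2 1-r->6 5-r->5 6-r->6 7-r->7 8-r->8
2. fire R3 via {0↦5, 1↦0}  →  V:7 E:7  edges: 0-r->7 0-r->8 1-r->2 1-r->6 6-r->6 7-r->7 8-r->8
3. fire R3 via {0↦6, 1↦1}  →  V:6 E:5  edges: 0-r->7 0-r->8 1-r->2 7-r->7 8-r->8
4. fire R3 via {0↦7, 1↦0}  →  V:5 E:3  edges: 0-r->8 1-r->2 8-r->8
5. fire R3 via {0↦8, 1↦0}  →  V:4 E:1  edges: 1-r->2
normal form: no rule applies after step 5
NF nodes: {0:B, 1:B, 2:A, 3:C}

Answer: 4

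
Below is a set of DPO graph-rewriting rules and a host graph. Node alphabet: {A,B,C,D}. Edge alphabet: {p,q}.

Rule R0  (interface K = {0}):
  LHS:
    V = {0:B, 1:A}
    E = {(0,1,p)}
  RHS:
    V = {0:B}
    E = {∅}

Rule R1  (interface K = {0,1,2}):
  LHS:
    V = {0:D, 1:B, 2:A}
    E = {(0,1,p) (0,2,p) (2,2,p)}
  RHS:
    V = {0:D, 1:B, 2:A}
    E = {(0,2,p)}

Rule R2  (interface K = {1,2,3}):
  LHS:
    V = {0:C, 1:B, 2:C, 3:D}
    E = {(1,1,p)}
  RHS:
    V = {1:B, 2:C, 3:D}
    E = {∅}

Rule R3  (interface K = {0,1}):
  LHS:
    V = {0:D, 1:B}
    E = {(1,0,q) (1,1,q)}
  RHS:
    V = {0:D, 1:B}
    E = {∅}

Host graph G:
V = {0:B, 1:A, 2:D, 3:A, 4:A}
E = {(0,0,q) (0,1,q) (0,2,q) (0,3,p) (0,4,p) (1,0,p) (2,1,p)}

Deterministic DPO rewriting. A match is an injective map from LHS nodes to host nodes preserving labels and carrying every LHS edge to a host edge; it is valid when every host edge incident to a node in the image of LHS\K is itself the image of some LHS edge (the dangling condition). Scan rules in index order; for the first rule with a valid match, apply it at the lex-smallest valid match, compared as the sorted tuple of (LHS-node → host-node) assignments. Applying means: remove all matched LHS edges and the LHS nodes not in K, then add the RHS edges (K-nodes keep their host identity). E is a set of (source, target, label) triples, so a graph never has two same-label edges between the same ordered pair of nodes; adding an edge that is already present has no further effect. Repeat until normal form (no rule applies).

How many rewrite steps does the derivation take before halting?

[0] host  ⇒  5 nodes, 7 edges  {0-q->0 0-q->1 0-q->2 0-p->3 0-p->4 1-p->0 2-p->1}
[1] R0 @ {0↦0, 1↦3}  ⇒  4 nodes, 6 edges  {0-q->0 0-q->1 0-q->2 0-p->4 1-p->0 2-p->1}
[2] R0 @ {0↦0, 1↦4}  ⇒  3 nodes, 5 edges  {0-q->0 0-q->1 0-q->2 1-p->0 2-p->1}
[3] R3 @ {0↦2, 1↦0}  ⇒  3 nodes, 3 edges  {0-q->1 1-p->0 2-p->1}
halt: no rule applies after step 3

Answer: 3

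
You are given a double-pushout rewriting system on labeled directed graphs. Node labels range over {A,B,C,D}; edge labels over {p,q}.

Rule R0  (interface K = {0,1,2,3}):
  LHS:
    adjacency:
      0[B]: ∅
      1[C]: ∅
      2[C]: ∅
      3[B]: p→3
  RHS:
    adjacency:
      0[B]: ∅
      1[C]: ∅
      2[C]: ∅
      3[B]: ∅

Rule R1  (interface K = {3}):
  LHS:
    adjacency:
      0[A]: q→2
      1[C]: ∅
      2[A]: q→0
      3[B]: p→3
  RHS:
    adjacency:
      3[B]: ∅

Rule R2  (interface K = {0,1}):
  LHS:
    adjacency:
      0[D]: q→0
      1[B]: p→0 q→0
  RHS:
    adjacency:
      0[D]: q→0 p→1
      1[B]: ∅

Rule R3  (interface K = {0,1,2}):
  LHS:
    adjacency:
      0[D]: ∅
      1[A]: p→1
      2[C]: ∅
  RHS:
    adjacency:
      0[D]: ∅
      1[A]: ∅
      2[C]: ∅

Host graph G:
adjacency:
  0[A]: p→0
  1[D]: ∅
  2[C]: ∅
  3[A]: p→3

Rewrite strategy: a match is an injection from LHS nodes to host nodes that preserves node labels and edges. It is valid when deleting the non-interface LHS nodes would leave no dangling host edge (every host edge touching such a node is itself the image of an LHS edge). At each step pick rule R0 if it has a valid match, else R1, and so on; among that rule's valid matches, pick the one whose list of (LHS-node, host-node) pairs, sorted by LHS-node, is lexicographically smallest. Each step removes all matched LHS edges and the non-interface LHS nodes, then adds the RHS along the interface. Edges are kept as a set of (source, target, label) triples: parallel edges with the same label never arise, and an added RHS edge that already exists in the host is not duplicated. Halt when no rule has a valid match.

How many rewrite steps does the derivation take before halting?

[0] host  ⇒  4 nodes, 2 edges  {0-p->0 3-p->3}
[1] R3 @ {0↦1, 1↦0, 2↦2}  ⇒  4 nodes, 1 edges  {3-p->3}
[2] R3 @ {0↦1, 1↦3, 2↦2}  ⇒  4 nodes, 0 edges  {∅}
normal form: no rule applies after step 2

Answer: 2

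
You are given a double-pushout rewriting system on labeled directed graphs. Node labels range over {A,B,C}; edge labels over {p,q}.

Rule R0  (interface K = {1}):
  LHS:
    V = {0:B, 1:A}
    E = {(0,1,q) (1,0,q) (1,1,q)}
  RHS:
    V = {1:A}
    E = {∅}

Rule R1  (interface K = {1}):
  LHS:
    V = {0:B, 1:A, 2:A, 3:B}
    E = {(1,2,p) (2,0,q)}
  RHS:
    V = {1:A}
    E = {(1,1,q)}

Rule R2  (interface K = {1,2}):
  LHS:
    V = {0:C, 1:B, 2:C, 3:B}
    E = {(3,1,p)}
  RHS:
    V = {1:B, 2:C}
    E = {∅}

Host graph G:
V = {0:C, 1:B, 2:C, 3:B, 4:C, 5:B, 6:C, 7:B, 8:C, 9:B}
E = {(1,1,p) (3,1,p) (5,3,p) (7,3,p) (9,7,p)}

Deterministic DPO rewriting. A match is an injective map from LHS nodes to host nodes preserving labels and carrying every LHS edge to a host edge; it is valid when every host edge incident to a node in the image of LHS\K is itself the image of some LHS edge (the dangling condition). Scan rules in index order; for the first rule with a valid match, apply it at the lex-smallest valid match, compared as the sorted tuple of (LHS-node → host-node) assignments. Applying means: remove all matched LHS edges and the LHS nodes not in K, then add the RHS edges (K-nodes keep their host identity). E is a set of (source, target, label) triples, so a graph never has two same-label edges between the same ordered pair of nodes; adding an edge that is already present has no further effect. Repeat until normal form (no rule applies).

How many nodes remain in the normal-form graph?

Answer: 2

Derivation:
initial: |V|=10 |E|=5  E = 1-p->1 3-p->1 5-p->3 7-p->3 9-p->7
step 1: apply R2 at {0↦0, 1↦3, 2↦2, 3↦5}  → |V|=8 |E|=4  E = 1-p->1 3-p->1 7-p->3 9-p->7
step 2: apply R2 at {0↦2, 1↦7, 2↦4, 3↦9}  → |V|=6 |E|=3  E = 1-p->1 3-p->1 7-p->3
step 3: apply R2 at {0↦4, 1↦3, 2↦6, 3↦7}  → |V|=4 |E|=2  E = 1-p->1 3-p->1
step 4: apply R2 at {0↦6, 1↦1, 2↦8, 3↦3}  → |V|=2 |E|=1  E = 1-p->1
final graph: no rule applies after step 4
NF nodes: {1:B, 8:C}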